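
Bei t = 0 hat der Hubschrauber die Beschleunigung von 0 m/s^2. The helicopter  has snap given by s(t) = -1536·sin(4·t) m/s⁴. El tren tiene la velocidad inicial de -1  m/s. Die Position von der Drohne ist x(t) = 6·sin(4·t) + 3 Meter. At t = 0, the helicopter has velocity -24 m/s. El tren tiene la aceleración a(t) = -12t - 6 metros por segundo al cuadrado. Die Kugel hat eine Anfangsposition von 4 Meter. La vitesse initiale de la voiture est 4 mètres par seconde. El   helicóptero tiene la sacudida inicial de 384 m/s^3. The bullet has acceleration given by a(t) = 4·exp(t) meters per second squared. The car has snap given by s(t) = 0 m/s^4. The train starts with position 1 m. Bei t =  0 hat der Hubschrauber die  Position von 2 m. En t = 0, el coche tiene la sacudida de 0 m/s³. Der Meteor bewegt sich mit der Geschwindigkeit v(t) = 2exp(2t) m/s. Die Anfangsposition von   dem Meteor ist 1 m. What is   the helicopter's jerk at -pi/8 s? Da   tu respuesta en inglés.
To find the answer, we compute 1 antiderivative of s(t) = -1536·sin(4·t). Taking ∫s(t)dt and applying j(0) = 384, we find j(t) = 384·cos(4·t). We have jerk j(t) = 384·cos(4·t). Substituting t = -pi/8: j(-pi/8) = 0.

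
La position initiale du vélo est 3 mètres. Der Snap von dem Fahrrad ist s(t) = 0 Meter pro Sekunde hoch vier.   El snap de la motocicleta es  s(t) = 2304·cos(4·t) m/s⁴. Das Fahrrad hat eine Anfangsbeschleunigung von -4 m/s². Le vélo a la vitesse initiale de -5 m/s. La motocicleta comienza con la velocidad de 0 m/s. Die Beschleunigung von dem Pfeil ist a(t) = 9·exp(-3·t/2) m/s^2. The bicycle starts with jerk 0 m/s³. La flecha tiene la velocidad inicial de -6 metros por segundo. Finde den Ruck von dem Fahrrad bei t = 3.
Um dies zu lösen, müssen wir 1 Integral unserer Gleichung für den Snap s(t) = 0 finden. Durch Integration von dem Snap und Verwendung der Anfangsbedingung j(0) = 0, erhalten wir j(t) = 0. Aus der Gleichung für den Ruck j(t) = 0, setzen wir t = 3 ein und erhalten j = 0.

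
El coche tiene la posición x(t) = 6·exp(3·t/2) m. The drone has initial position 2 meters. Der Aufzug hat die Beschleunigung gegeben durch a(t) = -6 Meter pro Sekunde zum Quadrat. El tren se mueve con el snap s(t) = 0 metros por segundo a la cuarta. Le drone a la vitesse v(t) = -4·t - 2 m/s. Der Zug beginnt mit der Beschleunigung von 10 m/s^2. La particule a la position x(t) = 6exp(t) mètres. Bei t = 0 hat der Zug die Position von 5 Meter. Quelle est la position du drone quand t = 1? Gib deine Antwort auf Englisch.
We need to integrate our velocity equation v(t) = -4·t - 2 1 time. The antiderivative of velocity, with x(0) = 2, gives position: x(t) = -2·t^2 - 2·t + 2. From the given position equation x(t) = -2·t^2 - 2·t + 2, we substitute t = 1 to get x = -2.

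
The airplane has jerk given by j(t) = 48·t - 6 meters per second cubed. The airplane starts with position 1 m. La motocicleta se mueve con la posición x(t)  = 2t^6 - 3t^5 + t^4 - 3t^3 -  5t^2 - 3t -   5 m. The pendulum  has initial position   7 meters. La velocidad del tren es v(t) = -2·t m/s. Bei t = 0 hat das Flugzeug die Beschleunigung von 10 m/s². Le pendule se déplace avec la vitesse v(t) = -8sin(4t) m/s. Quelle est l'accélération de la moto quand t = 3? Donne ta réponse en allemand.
Ausgehend von der Position x(t) = 2·t^6 - 3·t^5 + t^4 - 3·t^3 - 5·t^2 - 3·t - 5, nehmen wir 2 Ableitungen. Die Ableitung von der Position ergibt die Geschwindigkeit: v(t) = 12·t^5 - 15·t^4 + 4·t^3 - 9·t^2 - 10·t - 3. Die Ableitung von der Geschwindigkeit ergibt die Beschleunigung: a(t) = 60·t^4 - 60·t^3 + 12·t^2 - 18·t - 10. Mit a(t) = 60·t^4 - 60·t^3 + 12·t^2 - 18·t - 10 und Einsetzen von t = 3, finden wir a = 3284.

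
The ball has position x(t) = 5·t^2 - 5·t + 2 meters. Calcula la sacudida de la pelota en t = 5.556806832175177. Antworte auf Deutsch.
Ausgehend von der Position x(t) = 5·t^2 - 5·t + 2, nehmen wir 3 Ableitungen. Mit d/dt von x(t) finden wir v(t) = 10·t - 5. Die Ableitung von der Geschwindigkeit ergibt die Beschleunigung: a(t) = 10. Die Ableitung von der Beschleunigung ergibt den Ruck: j(t) = 0. Wir haben den Ruck j(t) = 0. Durch Einsetzen von t = 5.556806832175177: j(5.556806832175177) = 0.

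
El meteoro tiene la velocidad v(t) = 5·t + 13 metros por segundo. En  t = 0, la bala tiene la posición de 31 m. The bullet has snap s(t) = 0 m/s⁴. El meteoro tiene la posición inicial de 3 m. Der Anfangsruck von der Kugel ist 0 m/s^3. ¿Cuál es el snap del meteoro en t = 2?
Para resolver esto, necesitamos tomar 3 derivadas de nuestra ecuación de la velocidad v(t) = 5·t + 13. Derivando la velocidad, obtenemos la aceleración: a(t) = 5. La derivada de la aceleración da la sacudida: j(t) = 0. La derivada de la sacudida da el snap: s(t) = 0. Tenemos el snap s(t) = 0. Sustituyendo t = 2: s(2) = 0.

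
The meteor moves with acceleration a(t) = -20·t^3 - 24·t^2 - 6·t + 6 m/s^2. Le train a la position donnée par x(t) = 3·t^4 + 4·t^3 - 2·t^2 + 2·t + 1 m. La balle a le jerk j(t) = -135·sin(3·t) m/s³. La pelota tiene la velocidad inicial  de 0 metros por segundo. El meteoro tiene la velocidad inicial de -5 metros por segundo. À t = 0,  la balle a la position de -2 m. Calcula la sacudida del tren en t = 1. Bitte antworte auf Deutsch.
Um dies zu lösen, müssen wir 3 Ableitungen unserer Gleichung für die Position x(t) = 3·t^4 + 4·t^3 - 2·t^2 + 2·t + 1 nehmen. Durch Ableiten von der Position erhalten wir die Geschwindigkeit: v(t) = 12·t^3 + 12·t^2 - 4·t + 2. Mit d/dt von v(t) finden wir a(t) = 36·t^2 + 24·t - 4. Die Ableitung von der Beschleunigung ergibt den Ruck: j(t) = 72·t + 24. Mit j(t) = 72·t + 24 und Einsetzen von t = 1, finden wir j = 96.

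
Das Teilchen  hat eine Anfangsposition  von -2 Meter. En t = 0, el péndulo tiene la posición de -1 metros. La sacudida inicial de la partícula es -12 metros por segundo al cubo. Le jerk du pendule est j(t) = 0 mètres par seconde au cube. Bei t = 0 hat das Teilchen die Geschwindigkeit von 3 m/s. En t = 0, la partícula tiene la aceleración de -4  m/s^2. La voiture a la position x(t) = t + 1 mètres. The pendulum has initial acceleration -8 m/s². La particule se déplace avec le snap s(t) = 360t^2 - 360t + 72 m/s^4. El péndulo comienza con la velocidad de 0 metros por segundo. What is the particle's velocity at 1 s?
Starting from snap s(t) = 360·t^2 - 360·t + 72, we take 3 integrals. The integral of snap is jerk. Using j(0) = -12, we get j(t) = 120·t^3 - 180·t^2 + 72·t - 12. Taking ∫j(t)dt and applying a(0) = -4, we find a(t) = 30·t^4 - 60·t^3 + 36·t^2 - 12·t - 4. Taking ∫a(t)dt and applying v(0) = 3, we find v(t) = 6·t^5 - 15·t^4 + 12·t^3 - 6·t^2 - 4·t + 3. We have velocity v(t) = 6·t^5 - 15·t^4 + 12·t^3 - 6·t^2 - 4·t + 3. Substituting t = 1: v(1) = -4.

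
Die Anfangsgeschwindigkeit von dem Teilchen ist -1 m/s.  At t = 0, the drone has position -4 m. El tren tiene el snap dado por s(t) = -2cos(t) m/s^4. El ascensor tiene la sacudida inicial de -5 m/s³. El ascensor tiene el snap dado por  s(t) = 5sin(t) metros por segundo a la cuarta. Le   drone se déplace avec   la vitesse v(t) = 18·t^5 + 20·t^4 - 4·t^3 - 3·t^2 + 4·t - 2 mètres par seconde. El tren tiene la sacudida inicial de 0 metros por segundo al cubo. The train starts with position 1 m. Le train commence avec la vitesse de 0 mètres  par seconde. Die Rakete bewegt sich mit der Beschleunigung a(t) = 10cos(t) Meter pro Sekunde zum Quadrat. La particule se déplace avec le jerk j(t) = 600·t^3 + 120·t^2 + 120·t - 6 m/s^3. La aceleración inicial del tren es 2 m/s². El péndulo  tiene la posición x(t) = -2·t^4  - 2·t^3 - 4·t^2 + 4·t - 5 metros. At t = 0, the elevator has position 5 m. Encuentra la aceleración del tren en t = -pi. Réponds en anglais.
Starting from snap s(t) = -2·cos(t), we take 2 antiderivatives. The antiderivative of snap, with j(0) = 0, gives jerk: j(t) = -2·sin(t). The integral of jerk, with a(0) = 2, gives acceleration: a(t) = 2·cos(t). Using a(t) = 2·cos(t) and substituting t = -pi, we find a = -2.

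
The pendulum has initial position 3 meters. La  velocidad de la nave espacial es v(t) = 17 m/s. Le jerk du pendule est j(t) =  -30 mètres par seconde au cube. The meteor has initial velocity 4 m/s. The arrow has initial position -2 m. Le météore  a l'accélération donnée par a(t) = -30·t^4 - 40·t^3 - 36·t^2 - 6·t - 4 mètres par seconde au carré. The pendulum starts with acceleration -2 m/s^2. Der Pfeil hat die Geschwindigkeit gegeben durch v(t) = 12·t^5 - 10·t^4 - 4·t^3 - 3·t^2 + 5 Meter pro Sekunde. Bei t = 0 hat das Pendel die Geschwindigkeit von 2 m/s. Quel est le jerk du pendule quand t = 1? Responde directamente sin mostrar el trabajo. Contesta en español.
La sacudida en t = 1 es j = -30.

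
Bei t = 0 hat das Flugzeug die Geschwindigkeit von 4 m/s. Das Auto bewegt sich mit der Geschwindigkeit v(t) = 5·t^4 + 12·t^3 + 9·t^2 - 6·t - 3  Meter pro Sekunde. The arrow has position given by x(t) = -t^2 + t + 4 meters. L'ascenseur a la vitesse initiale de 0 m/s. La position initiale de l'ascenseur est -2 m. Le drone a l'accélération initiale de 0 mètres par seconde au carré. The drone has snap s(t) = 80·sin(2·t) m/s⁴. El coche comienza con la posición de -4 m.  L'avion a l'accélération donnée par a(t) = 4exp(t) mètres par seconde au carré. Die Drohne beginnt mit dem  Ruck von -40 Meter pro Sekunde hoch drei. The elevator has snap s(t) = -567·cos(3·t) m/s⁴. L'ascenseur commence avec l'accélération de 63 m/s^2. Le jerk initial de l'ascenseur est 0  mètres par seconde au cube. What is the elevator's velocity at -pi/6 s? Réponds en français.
Nous devons intégrer notre équation du snap s(t) = -567·cos(3·t) 3 fois. En intégrant le snap et en utilisant la condition initiale j(0) = 0, nous obtenons j(t) = -189·sin(3·t). En intégrant le jerk et en utilisant la condition initiale a(0) = 63, nous obtenons a(t) = 63·cos(3·t). La primitive de l'accélération est la vitesse. En utilisant v(0) = 0, nous obtenons v(t) = 21·sin(3·t). En utilisant v(t) = 21·sin(3·t) et en substituant t = -pi/6, nous trouvons v = -21.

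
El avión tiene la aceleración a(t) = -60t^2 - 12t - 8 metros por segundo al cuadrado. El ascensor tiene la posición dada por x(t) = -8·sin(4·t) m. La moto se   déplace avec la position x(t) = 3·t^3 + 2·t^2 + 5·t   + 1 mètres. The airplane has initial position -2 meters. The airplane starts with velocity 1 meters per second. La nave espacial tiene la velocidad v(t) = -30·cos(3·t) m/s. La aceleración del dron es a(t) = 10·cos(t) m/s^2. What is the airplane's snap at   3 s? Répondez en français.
En partant de l'accélération a(t) = -60·t^2 - 12·t - 8, nous prenons 2 dérivées. La dérivée de l'accélération donne le jerk: j(t) = -120·t - 12. En dérivant le jerk, nous obtenons le snap: s(t) = -120. Nous avons le snap s(t) = -120. En substituant t = 3: s(3) = -120.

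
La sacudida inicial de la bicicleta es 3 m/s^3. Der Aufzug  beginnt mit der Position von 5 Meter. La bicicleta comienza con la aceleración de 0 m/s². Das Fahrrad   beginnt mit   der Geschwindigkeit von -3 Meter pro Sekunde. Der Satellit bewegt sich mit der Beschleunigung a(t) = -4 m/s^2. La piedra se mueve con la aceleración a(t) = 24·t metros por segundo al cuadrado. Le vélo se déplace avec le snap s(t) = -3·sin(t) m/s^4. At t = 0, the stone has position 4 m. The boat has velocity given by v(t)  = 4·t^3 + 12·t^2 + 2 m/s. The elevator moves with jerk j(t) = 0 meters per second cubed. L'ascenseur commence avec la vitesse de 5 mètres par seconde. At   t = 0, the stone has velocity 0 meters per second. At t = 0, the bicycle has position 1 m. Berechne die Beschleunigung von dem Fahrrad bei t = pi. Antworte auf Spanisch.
Para resolver esto, necesitamos tomar 2 antiderivadas de nuestra ecuación del snap s(t) = -3·sin(t). La integral del snap es la sacudida. Usando j(0) = 3, obtenemos j(t) = 3·cos(t). La integral de la sacudida, con a(0) = 0, da la aceleración: a(t) = 3·sin(t). Usando a(t) = 3·sin(t) y sustituyendo t = pi, encontramos a = 0.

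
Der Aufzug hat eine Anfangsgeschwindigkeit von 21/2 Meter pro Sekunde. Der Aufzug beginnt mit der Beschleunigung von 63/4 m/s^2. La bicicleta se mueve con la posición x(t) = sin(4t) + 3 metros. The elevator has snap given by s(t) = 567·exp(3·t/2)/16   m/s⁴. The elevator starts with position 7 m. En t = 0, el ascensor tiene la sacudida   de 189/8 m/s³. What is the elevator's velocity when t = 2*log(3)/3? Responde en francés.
Pour résoudre ceci, nous devons prendre 3 primitives de notre équation du snap s(t) = 567·exp(3·t/2)/16. En prenant ∫s(t)dt et en appliquant j(0) = 189/8, nous trouvons j(t) = 189·exp(3·t/2)/8. L'intégrale du jerk est l'accélération. En utilisant a(0) = 63/4, nous obtenons a(t) = 63·exp(3·t/2)/4. En prenant ∫a(t)dt et en appliquant v(0) = 21/2, nous trouvons v(t) = 21·exp(3·t/2)/2. En utilisant v(t) = 21·exp(3·t/2)/2 et en substituant t = 2*log(3)/3, nous trouvons v = 63/2.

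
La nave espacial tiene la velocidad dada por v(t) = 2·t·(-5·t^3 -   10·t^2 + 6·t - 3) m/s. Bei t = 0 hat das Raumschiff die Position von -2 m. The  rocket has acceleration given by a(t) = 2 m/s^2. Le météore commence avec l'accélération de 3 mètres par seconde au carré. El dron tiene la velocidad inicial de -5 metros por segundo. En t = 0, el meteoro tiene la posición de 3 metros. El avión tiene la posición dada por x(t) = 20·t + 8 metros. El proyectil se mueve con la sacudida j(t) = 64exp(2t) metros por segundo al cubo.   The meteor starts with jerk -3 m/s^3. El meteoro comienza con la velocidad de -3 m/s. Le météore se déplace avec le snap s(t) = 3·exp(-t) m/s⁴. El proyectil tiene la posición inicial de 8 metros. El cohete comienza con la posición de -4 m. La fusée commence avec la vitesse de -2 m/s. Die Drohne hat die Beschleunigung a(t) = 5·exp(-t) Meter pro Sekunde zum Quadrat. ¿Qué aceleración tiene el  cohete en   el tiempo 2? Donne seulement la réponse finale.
La aceleración en t = 2 es a = 2.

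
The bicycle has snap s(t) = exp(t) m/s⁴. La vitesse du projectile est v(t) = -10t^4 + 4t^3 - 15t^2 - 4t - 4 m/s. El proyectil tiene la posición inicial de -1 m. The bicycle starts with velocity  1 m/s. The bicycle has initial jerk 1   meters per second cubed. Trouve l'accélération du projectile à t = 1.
En partant de la vitesse v(t) = -10·t^4 + 4·t^3 - 15·t^2 - 4·t - 4, nous prenons 1 dérivée. La dérivée de la vitesse donne l'accélération: a(t) = -40·t^3 + 12·t^2 - 30·t - 4. Nous avons l'accélération a(t) = -40·t^3 + 12·t^2 - 30·t - 4. En substituant t = 1: a(1) = -62.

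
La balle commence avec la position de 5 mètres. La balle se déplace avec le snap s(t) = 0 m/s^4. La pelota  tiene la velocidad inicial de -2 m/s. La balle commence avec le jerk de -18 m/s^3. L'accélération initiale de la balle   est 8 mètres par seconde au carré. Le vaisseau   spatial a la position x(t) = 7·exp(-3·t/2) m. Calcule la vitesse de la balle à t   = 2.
En partant du snap s(t) = 0, nous prenons 3 primitives. L'intégrale du snap, avec j(0) = -18, donne le jerk: j(t) = -18. L'intégrale du jerk, avec a(0) = 8, donne l'accélération: a(t) = 8 - 18·t. L'intégrale de l'accélération est la vitesse. En utilisant v(0) = -2, nous obtenons v(t) = -9·t^2 + 8·t - 2. Nous avons la vitesse v(t) = -9·t^2 + 8·t - 2. En substituant t = 2: v(2) = -22.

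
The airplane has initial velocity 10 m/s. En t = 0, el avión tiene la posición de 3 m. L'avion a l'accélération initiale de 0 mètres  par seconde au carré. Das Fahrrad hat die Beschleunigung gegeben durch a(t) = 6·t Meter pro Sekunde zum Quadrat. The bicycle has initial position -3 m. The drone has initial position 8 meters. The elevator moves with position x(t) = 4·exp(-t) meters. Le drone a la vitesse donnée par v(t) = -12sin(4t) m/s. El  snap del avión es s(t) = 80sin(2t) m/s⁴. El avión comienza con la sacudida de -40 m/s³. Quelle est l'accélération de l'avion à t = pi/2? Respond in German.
Wir müssen unsere Gleichung für den Snap s(t) = 80·sin(2·t) 2-mal integrieren. Durch Integration von dem Snap und Verwendung der Anfangsbedingung j(0) = -40, erhalten wir j(t) = -40·cos(2·t). Mit ∫j(t)dt und Anwendung von a(0) = 0, finden wir a(t) = -20·sin(2·t). Wir haben die Beschleunigung a(t) = -20·sin(2·t). Durch Einsetzen von t = pi/2: a(pi/2) = 0.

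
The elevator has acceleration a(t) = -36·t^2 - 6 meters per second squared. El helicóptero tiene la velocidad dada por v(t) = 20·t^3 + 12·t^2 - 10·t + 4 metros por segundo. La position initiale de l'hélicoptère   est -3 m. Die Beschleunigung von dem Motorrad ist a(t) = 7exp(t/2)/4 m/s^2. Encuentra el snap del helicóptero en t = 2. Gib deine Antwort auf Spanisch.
Debemos derivar nuestra ecuación de la velocidad v(t) = 20·t^3 + 12·t^2 - 10·t + 4 3 veces. Derivando la velocidad, obtenemos la aceleración: a(t) = 60·t^2 + 24·t - 10. La derivada de la aceleración da la sacudida: j(t) = 120·t + 24. La derivada de la sacudida da el snap: s(t) = 120. De la ecuación del snap s(t) = 120, sustituimos t = 2 para obtener s = 120.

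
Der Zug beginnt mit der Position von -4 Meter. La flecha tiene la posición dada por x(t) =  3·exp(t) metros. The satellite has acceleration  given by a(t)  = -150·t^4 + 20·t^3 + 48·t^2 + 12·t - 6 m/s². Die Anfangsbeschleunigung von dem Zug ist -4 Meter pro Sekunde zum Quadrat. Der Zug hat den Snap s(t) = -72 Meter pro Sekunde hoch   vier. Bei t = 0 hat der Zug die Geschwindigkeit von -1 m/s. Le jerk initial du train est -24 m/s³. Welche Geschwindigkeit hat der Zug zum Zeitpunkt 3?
Wir müssen unsere Gleichung für den Snap s(t) = -72 3-mal integrieren. Das Integral von dem Snap, mit j(0) = -24, ergibt den Ruck: j(t) = -72·t - 24. Mit ∫j(t)dt und Anwendung von a(0) = -4, finden wir a(t) = -36·t^2 - 24·t - 4. Die Stammfunktion von der Beschleunigung, mit v(0) = -1, ergibt die Geschwindigkeit: v(t) = -12·t^3 - 12·t^2 - 4·t - 1. Mit v(t) = -12·t^3 - 12·t^2 - 4·t - 1 und Einsetzen von t = 3, finden wir v = -445.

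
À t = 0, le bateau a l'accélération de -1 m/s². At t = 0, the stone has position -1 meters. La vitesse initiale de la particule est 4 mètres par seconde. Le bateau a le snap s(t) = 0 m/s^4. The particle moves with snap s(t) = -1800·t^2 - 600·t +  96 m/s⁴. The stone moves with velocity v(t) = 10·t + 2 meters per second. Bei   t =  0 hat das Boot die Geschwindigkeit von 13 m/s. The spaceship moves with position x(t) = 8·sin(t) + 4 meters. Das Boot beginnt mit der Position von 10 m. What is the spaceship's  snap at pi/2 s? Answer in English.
We must differentiate our position equation x(t) = 8·sin(t) + 4 4 times. The derivative of position gives velocity: v(t) = 8·cos(t). Taking d/dt of v(t), we find a(t) = -8·sin(t). The derivative of acceleration gives jerk: j(t) = -8·cos(t). Differentiating jerk, we get snap: s(t) = 8·sin(t). Using s(t) = 8·sin(t) and substituting t = pi/2, we find s = 8.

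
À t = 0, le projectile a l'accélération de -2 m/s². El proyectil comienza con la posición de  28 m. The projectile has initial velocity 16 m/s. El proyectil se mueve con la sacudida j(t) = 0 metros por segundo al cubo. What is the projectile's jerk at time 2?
Using j(t) = 0 and substituting t = 2, we find j = 0.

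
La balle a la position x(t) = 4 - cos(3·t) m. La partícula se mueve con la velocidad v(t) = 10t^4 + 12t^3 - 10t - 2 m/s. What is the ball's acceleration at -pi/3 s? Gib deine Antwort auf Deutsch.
Um dies zu lösen, müssen wir 2 Ableitungen unserer Gleichung für die Position x(t) = 4 - cos(3·t) nehmen. Durch Ableiten von der Position erhalten wir die Geschwindigkeit: v(t) = 3·sin(3·t). Die Ableitung von der Geschwindigkeit ergibt die Beschleunigung: a(t) = 9·cos(3·t). Aus der Gleichung für die Beschleunigung a(t) = 9·cos(3·t), setzen wir t = -pi/3 ein und erhalten a = -9.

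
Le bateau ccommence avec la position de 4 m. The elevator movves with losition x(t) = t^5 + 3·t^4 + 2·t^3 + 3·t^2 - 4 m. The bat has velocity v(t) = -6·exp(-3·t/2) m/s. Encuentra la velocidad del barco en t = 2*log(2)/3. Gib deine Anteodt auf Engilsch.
From the given velocity equation v(t) = -6·exp(-3·t/2), we substitute t = 2*log(2)/3 to get v = -3.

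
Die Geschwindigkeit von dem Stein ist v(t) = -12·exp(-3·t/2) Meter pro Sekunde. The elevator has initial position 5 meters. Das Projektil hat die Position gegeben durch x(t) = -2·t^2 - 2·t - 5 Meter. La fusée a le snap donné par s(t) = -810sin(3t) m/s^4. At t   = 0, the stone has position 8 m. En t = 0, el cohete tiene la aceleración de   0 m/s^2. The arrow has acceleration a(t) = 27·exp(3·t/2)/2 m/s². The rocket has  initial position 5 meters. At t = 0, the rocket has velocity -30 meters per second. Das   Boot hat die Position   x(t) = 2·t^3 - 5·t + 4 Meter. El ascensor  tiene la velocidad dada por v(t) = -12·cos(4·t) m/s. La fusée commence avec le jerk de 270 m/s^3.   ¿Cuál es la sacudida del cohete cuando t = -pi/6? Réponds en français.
En partant du snap s(t) = -810·sin(3·t), nous prenons 1 primitive. La primitive du snap, avec j(0) = 270, donne le jerk: j(t) = 270·cos(3·t). En utilisant j(t) = 270·cos(3·t) et en substituant t = -pi/6, nous trouvons j = 0.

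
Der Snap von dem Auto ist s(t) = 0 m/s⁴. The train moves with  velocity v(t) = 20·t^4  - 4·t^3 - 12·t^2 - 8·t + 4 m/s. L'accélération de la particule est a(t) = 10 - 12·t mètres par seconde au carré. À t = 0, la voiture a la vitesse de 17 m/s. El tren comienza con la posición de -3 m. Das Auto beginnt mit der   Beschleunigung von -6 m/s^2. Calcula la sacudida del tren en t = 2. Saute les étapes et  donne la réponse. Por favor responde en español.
j(2) = 888.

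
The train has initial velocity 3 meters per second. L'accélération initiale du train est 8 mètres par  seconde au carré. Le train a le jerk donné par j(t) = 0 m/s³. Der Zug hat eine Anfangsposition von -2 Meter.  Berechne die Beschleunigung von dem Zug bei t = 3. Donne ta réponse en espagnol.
Debemos encontrar la antiderivada de nuestra ecuación de la sacudida j(t) = 0 1 vez. Integrando la sacudida y usando la condición inicial a(0) = 8, obtenemos a(t) = 8. Tenemos la aceleración a(t) = 8. Sustituyendo t = 3: a(3) = 8.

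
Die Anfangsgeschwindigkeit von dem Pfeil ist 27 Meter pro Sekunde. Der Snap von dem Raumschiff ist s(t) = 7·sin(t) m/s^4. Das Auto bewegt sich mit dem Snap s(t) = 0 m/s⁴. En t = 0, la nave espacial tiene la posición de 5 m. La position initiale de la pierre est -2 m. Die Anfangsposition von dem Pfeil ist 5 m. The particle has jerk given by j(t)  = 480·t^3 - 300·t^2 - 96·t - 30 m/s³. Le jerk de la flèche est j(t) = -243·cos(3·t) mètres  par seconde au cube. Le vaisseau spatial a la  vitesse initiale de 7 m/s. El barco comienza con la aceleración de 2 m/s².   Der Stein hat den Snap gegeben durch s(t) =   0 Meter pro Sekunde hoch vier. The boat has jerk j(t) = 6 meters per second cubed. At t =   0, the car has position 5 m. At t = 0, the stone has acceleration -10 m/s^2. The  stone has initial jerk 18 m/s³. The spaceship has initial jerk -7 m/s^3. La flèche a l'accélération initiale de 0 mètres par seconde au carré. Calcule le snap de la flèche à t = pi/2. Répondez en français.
En partant du jerk j(t) = -243·cos(3·t), nous prenons 1 dérivée. En dérivant le jerk, nous obtenons le snap: s(t) = 729·sin(3·t). Nous avons le snap s(t) = 729·sin(3·t). En substituant t = pi/2: s(pi/2) = -729.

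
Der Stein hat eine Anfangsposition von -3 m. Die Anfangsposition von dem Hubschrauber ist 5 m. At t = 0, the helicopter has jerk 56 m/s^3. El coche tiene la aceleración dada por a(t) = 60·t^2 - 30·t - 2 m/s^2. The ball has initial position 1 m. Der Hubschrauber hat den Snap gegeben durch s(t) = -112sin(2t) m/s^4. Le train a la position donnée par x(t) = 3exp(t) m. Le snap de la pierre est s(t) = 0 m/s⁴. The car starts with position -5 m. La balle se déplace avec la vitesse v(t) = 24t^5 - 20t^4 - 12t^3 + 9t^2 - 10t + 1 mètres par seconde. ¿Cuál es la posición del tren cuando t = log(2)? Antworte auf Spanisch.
Usando x(t) = 3·exp(t) y sustituyendo t = log(2), encontramos x = 6.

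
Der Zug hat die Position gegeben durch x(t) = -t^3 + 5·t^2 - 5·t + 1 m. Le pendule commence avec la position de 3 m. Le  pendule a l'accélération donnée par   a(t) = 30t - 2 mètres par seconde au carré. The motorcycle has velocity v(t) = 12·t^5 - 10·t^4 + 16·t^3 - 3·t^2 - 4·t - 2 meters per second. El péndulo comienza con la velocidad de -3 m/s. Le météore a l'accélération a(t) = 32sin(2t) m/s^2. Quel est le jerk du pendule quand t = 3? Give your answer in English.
We must differentiate our acceleration equation a(t) = 30·t - 2 1 time. Taking d/dt of a(t), we find j(t) = 30. From the given jerk equation j(t) = 30, we substitute t = 3 to get j = 30.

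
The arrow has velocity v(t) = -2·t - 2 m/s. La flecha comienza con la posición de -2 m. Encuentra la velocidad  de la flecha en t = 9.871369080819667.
Tenemos la velocidad v(t) = -2·t - 2. Sustituyendo t = 9.871369080819667: v(9.871369080819667) = -21.7427381616393.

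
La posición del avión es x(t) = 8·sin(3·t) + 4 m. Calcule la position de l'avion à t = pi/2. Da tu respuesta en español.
Usando x(t) = 8·sin(3·t) + 4 y sustituyendo t = pi/2, encontramos x = -4.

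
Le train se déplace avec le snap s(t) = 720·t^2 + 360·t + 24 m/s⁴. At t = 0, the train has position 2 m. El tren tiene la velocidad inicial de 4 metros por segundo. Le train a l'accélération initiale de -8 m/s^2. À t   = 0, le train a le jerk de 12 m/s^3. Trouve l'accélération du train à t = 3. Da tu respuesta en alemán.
Um dies zu lösen, müssen wir 2 Integrale unserer Gleichung für den Snap s(t) = 720·t^2 + 360·t + 24 finden. Die Stammfunktion von dem Snap ist der Ruck. Mit j(0) = 12 erhalten wir j(t) = 240·t^3 + 180·t^2 + 24·t + 12. Das Integral von dem Ruck ist die Beschleunigung. Mit a(0) = -8 erhalten wir a(t) = 60·t^4 + 60·t^3 + 12·t^2 + 12·t - 8. Mit a(t) = 60·t^4 + 60·t^3 + 12·t^2 + 12·t - 8 und Einsetzen von t = 3, finden wir a = 6616.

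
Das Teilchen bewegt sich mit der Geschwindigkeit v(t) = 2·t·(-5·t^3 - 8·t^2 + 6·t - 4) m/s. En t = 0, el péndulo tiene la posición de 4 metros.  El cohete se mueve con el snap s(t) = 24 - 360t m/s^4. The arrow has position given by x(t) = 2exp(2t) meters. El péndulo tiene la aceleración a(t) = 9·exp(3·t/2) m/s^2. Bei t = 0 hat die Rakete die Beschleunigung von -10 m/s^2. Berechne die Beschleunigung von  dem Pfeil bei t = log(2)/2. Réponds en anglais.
We must differentiate our position equation x(t) = 2·exp(2·t) 2 times. Taking d/dt of x(t), we find v(t) = 4·exp(2·t). Differentiating velocity, we get acceleration: a(t) = 8·exp(2·t). From the given acceleration equation a(t) = 8·exp(2·t), we substitute t = log(2)/2 to get a = 16.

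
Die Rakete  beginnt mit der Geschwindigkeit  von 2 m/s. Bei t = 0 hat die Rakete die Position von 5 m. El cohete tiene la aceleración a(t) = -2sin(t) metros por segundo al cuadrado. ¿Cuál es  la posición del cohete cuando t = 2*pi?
Debemos encontrar la antiderivada de nuestra ecuación de la aceleración a(t) = -2·sin(t) 2 veces. La integral de la aceleración, con v(0) = 2, da la velocidad: v(t) = 2·cos(t). La integral de la velocidad, con x(0) = 5, da la posición: x(t) = 2·sin(t) + 5. De la ecuación de la posición x(t) = 2·sin(t) + 5, sustituimos t = 2*pi para obtener x = 5.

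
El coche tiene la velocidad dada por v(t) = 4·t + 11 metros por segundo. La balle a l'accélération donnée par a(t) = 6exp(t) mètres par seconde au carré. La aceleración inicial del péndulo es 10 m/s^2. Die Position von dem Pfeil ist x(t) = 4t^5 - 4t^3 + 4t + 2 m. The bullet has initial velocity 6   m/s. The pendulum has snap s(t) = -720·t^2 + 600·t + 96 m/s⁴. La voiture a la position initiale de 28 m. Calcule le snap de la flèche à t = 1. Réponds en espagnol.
Partiendo de la posición x(t) = 4·t^5 - 4·t^3 + 4·t + 2, tomamos 4 derivadas. Derivando la posición, obtenemos la velocidad: v(t) = 20·t^4 - 12·t^2 + 4. La derivada de la velocidad da la aceleración: a(t) = 80·t^3 - 24·t. Derivando la aceleración, obtenemos la sacudida: j(t) = 240·t^2 - 24. La derivada de la sacudida da el snap: s(t) = 480·t. Usando s(t) = 480·t y sustituyendo t = 1, encontramos s = 480.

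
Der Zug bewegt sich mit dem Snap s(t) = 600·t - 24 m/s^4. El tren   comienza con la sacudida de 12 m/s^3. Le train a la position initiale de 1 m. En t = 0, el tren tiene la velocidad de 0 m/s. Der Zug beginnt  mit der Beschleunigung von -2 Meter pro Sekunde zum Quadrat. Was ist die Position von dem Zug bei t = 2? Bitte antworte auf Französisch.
Nous devons intégrer notre équation du snap s(t) = 600·t - 24 4 fois. En intégrant le snap et en utilisant la condition initiale j(0) = 12, nous obtenons j(t) = 300·t^2 - 24·t + 12. En prenant ∫j(t)dt et en appliquant a(0) = -2, nous trouvons a(t) = 100·t^3 - 12·t^2 + 12·t - 2. La primitive de l'accélération, avec v(0) = 0, donne la vitesse: v(t) = t·(25·t^3 - 4·t^2 + 6·t - 2). En prenant ∫v(t)dt et en appliquant x(0) = 1, nous trouvons x(t) = 5·t^5 - t^4 + 2·t^3 - t^2 + 1. Nous avons la position x(t) = 5·t^5 - t^4 + 2·t^3 - t^2 + 1. En substituant t = 2: x(2) = 157.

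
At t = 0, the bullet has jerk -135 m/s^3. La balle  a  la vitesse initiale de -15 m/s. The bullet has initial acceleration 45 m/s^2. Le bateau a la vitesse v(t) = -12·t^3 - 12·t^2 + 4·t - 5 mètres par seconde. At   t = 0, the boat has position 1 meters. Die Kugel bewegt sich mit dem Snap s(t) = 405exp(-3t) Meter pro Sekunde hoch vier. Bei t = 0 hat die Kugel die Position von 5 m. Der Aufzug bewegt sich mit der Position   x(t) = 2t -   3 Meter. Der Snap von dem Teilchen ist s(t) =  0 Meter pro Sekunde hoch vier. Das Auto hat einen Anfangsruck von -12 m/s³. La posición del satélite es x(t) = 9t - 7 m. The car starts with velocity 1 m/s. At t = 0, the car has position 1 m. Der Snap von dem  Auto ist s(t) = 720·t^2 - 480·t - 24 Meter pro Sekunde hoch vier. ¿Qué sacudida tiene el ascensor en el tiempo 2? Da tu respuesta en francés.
Pour résoudre ceci, nous devons prendre 3 dérivées de notre équation de la position x(t) = 2·t - 3. En dérivant la position, nous obtenons la vitesse: v(t) = 2. La dérivée de la vitesse donne l'accélération: a(t) = 0. La dérivée de l'accélération donne le jerk: j(t) = 0. De l'équation du jerk j(t) = 0, nous substituons t = 2 pour obtenir j = 0.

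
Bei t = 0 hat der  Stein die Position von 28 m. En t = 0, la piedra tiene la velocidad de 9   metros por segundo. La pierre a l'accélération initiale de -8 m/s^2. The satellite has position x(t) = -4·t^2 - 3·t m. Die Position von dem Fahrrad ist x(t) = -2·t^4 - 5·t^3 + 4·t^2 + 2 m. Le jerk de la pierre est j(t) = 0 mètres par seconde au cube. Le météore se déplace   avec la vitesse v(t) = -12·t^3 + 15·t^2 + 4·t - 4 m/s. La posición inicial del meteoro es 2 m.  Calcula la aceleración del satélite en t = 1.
Debemos derivar nuestra ecuación de la posición x(t) = -4·t^2 - 3·t 2 veces. La derivada de la posición da la velocidad: v(t) = -8·t - 3. Tomando d/dt de v(t), encontramos a(t) = -8. De la ecuación de la aceleración a(t) = -8, sustituimos t = 1 para obtener a = -8.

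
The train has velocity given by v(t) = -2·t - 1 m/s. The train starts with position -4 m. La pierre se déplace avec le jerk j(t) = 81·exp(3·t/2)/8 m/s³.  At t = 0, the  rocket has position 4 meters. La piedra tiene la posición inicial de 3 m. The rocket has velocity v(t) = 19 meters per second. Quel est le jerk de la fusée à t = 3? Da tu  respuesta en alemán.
Ausgehend von der Geschwindigkeit v(t) = 19, nehmen wir 2 Ableitungen. Die Ableitung von der Geschwindigkeit ergibt die Beschleunigung: a(t) = 0. Durch Ableiten von der Beschleunigung erhalten wir den Ruck: j(t) = 0. Aus der Gleichung für den Ruck j(t) = 0, setzen wir t = 3 ein und erhalten j = 0.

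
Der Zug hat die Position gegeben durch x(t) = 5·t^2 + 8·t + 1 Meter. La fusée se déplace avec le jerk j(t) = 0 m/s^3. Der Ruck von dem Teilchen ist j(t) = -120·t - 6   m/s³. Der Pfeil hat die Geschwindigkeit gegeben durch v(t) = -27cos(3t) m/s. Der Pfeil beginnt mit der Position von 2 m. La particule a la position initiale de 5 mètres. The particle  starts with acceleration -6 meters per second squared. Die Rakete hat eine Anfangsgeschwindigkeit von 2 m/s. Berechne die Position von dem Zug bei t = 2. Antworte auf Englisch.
From the given position equation x(t) = 5·t^2 + 8·t + 1, we substitute t = 2 to get x = 37.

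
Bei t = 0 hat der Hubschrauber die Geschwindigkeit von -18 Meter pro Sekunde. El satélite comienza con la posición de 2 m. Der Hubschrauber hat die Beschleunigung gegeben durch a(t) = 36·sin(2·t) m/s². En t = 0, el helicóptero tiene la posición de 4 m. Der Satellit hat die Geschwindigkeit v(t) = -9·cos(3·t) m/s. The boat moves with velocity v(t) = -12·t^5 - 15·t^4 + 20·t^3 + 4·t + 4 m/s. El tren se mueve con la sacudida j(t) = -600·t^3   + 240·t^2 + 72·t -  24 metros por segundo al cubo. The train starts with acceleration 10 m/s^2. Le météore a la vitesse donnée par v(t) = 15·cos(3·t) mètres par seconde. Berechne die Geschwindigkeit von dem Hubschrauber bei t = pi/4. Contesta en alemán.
Um dies zu lösen, müssen wir 1 Integral unserer Gleichung für die Beschleunigung a(t) = 36·sin(2·t) finden. Mit ∫a(t)dt und Anwendung von v(0) = -18, finden wir v(t) = -18·cos(2·t). Mit v(t) = -18·cos(2·t) und Einsetzen von t = pi/4, finden wir v = 0.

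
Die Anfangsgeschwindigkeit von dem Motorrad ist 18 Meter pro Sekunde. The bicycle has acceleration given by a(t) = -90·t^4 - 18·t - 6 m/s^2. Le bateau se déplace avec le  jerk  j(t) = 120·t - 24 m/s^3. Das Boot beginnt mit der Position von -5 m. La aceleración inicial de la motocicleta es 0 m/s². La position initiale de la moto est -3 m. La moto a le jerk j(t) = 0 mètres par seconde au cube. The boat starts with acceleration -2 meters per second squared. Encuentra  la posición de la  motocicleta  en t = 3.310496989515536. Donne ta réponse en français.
En partant du jerk j(t) = 0, nous prenons 3 primitives. L'intégrale du jerk, avec a(0) = 0, donne l'accélération: a(t) = 0. En intégrant l'accélération et en utilisant la condition initiale v(0) = 18, nous obtenons v(t) = 18. L'intégrale de la vitesse est la position. En utilisant x(0) = -3, nous obtenons x(t) = 18·t - 3. Nous avons la position x(t) = 18·t - 3. En substituant t = 3.310496989515536: x(3.310496989515536) = 56.5889458112796.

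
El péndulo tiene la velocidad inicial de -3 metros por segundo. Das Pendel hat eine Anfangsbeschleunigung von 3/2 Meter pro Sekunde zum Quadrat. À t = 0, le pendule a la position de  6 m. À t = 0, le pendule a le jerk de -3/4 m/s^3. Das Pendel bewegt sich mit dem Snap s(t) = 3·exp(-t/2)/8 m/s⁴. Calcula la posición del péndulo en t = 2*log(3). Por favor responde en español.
Necesitamos integrar nuestra ecuación del snap s(t) = 3·exp(-t/2)/8 4 veces. Integrando el snap y usando la condición inicial j(0) = -3/4, obtenemos j(t) = -3·exp(-t/2)/4. La integral de la sacudida, con a(0) = 3/2, da la aceleración: a(t) = 3·exp(-t/2)/2. La antiderivada de la aceleración, con v(0) = -3, da la velocidad: v(t) = -3·exp(-t/2). Tomando ∫v(t)dt y aplicando x(0) = 6, encontramos x(t) = 6·exp(-t/2). De la ecuación de la posición x(t) = 6·exp(-t/2), sustituimos t = 2*log(3) para obtener x = 2.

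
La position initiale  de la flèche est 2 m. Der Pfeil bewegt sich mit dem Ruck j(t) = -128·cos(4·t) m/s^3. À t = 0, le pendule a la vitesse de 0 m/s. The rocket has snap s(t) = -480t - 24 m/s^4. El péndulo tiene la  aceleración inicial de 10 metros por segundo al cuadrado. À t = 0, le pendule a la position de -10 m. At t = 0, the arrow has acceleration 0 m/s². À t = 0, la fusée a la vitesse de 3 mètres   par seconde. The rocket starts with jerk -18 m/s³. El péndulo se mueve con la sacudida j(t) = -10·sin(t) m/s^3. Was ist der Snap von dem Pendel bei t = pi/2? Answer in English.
Starting from jerk j(t) = -10·sin(t), we take 1 derivative. Taking d/dt of j(t), we find s(t) = -10·cos(t). Using s(t) = -10·cos(t) and substituting t = pi/2, we find s = 0.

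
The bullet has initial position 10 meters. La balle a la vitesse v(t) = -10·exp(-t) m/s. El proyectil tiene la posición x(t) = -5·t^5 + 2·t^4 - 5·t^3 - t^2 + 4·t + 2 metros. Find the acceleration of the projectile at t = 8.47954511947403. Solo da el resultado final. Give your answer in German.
Die Antwort ist -59500.9284374007.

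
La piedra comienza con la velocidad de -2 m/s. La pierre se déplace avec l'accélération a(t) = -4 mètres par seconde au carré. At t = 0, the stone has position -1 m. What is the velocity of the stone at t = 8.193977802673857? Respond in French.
Nous devons intégrer notre équation de l'accélération a(t) = -4 1 fois. L'intégrale de l'accélération, avec v(0) = -2, donne la vitesse: v(t) = -4·t - 2. En utilisant v(t) = -4·t - 2 et en substituant t = 8.193977802673857, nous trouvons v = -34.7759112106954.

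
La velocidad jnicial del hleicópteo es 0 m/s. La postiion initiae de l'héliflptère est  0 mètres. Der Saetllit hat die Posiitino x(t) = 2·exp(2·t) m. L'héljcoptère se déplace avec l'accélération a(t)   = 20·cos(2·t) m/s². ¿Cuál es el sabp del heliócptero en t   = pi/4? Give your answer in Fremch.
En partant de l'accélération a(t) = 20·cos(2·t), nous prenons 2 dérivées. En prenant d/dt de a(t), nous trouvons j(t) = -40·sin(2·t). En dérivant le jerk, nous obtenons le snap: s(t) = -80·cos(2·t). De l'équation du snap s(t) = -80·cos(2·t), nous substituons t = pi/4 pour obtenir s = 0.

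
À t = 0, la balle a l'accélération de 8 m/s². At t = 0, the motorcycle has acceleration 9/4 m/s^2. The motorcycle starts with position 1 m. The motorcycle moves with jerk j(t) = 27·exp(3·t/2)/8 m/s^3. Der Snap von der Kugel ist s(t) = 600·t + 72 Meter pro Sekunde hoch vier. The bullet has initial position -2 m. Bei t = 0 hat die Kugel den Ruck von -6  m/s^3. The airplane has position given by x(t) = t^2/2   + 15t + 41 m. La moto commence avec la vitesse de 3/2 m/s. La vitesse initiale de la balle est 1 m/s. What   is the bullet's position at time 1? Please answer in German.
Um dies zu lösen, müssen wir 4 Stammfunktionen unserer Gleichung für den Snap s(t) = 600·t + 72 finden. Durch Integration von dem Snap und Verwendung der Anfangsbedingung j(0) = -6, erhalten wir j(t) = 300·t^2 + 72·t - 6. Die Stammfunktion von dem Ruck ist die Beschleunigung. Mit a(0) = 8 erhalten wir a(t) = 100·t^3 + 36·t^2 - 6·t + 8. Mit ∫a(t)dt und Anwendung von v(0) = 1, finden wir v(t) = 25·t^4 + 12·t^3 - 3·t^2 + 8·t + 1. Die Stammfunktion von der Geschwindigkeit, mit x(0) = -2, ergibt die Position: x(t) = 5·t^5 + 3·t^4 - t^3 + 4·t^2 + t - 2. Wir haben die Position x(t) = 5·t^5 + 3·t^4 - t^3 + 4·t^2 + t - 2. Durch Einsetzen von t = 1: x(1) = 10.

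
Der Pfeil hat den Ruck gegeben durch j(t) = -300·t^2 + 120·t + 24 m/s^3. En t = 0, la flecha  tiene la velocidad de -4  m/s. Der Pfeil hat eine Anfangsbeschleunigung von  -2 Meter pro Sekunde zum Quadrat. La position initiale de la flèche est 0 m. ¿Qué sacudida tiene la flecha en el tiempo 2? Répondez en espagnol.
De la ecuación de la sacudida j(t) = -300·t^2 + 120·t + 24, sustituimos t = 2 para obtener j = -936.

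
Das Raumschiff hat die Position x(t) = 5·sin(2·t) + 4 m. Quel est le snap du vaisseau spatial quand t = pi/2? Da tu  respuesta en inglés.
To solve this, we need to take 4 derivatives of our position equation x(t) = 5·sin(2·t) + 4. Differentiating position, we get velocity: v(t) = 10·cos(2·t). Differentiating velocity, we get acceleration: a(t) = -20·sin(2·t). Taking d/dt of a(t), we find j(t) = -40·cos(2·t). Taking d/dt of j(t), we find s(t) = 80·sin(2·t). We have snap s(t) = 80·sin(2·t). Substituting t = pi/2: s(pi/2) = 0.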